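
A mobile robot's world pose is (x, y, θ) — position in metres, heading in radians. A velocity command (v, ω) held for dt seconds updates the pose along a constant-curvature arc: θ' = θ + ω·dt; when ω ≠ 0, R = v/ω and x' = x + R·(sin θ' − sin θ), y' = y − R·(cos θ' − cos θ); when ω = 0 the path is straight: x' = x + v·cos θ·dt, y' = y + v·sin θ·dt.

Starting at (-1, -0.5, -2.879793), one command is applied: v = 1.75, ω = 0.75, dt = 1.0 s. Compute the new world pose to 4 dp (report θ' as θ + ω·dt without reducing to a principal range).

(-2.3743, -1.5164, -2.1298)

θ' = -2.8798 + 0.75·1.0 = -2.1298
R = v/ω = 1.75/0.75 = 2.3333
x' = -1 + 2.3333·(sin -2.1298 − sin -2.8798) = -2.3743
y' = -0.5 − 2.3333·(cos -2.1298 − cos -2.8798) = -1.5164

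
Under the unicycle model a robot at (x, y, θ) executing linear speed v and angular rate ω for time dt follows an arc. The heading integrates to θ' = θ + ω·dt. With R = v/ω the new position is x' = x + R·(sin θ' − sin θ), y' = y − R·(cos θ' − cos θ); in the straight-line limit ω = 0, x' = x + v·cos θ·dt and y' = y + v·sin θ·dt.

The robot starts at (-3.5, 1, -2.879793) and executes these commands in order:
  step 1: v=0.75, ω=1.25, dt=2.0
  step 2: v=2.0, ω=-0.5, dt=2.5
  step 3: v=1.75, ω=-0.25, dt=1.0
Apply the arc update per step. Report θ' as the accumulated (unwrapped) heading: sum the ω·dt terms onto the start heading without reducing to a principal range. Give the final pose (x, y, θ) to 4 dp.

(-1.3764, -5.8036, -1.8798)

step 1: θ'=-0.3798 (R=0.6000) → pose (-3.5671, -0.1368, -0.3798)
step 2: θ'=-1.6298 (R=-4.0000) → pose (-1.0570, -4.0876, -1.6298)
step 3: θ'=-1.8798 (R=-7.0000) → pose (-1.3764, -5.8036, -1.8798)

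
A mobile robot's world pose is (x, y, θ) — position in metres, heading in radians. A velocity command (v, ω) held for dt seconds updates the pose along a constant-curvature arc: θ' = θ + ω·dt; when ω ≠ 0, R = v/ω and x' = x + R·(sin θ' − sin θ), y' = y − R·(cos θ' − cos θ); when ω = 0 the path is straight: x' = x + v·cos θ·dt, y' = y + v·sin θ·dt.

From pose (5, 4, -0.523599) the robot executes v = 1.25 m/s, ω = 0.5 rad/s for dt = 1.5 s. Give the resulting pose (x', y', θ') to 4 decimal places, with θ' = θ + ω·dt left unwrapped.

(6.8112, 3.7289, 0.2264)

θ' = -0.5236 + 0.5·1.5 = 0.2264
R = v/ω = 1.25/0.5 = 2.5000
x' = 5 + 2.5000·(sin 0.2264 − sin -0.5236) = 6.8112
y' = 4 − 2.5000·(cos 0.2264 − cos -0.5236) = 3.7289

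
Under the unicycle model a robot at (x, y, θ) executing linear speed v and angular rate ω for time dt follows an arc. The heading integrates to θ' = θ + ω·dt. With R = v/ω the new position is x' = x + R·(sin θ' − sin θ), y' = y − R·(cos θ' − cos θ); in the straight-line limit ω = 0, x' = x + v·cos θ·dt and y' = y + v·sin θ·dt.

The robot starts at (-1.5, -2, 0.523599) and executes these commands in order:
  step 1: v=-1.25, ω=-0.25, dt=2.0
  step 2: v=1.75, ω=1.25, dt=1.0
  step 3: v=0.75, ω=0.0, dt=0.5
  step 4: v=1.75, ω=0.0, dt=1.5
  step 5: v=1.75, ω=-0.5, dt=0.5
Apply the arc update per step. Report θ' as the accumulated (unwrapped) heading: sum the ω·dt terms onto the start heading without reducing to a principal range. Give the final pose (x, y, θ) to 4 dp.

step 1: θ'=0.0236 (R=5.0000) → pose (-3.8820, -2.6685, 0.0236)
step 2: θ'=1.2736 (R=1.4000) → pose (-2.5764, -1.6788, 1.2736)
step 3: θ'=1.2736 (straight) → pose (-2.4666, -1.3203, 1.2736)
step 4: θ'=1.2736 (straight) → pose (-1.6979, 1.1896, 1.2736)
step 5: θ'=1.0236 (R=-3.5000) → pose (-1.3403, 1.9857, 1.0236)

(-1.3403, 1.9857, 1.0236)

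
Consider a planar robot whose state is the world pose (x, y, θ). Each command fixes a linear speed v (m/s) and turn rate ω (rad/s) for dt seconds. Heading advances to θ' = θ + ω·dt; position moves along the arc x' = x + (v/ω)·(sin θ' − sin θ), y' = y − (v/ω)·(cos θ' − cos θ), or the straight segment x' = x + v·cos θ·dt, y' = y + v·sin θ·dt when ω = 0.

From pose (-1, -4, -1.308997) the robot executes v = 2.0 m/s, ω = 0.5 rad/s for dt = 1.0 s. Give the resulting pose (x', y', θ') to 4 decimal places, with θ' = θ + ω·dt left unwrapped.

θ' = -1.3090 + 0.5·1.0 = -0.8090
R = v/ω = 2.0/0.5 = 4.0000
x' = -1 + 4.0000·(sin -0.8090 − sin -1.3090) = -0.0307
y' = -4 − 4.0000·(cos -0.8090 − cos -1.3090) = -5.7256

(-0.0307, -5.7256, -0.8090)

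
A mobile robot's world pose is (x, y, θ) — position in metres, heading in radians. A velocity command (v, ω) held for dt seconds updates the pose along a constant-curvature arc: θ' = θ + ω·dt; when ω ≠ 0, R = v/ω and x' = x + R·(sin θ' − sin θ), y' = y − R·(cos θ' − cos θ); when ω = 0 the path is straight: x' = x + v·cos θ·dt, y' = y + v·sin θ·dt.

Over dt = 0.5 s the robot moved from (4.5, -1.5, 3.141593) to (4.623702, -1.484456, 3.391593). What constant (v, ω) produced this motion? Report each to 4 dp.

v = -0.2500, ω = 0.5000

Δθ = 3.391593 − 3.141593 = 0.250000
ω = Δθ/dt = 0.250000/0.5 = 0.5000
R = Δx/(sin θ' − sin θ) = -0.5000
v = R·ω = -0.5000·0.5000 = -0.2500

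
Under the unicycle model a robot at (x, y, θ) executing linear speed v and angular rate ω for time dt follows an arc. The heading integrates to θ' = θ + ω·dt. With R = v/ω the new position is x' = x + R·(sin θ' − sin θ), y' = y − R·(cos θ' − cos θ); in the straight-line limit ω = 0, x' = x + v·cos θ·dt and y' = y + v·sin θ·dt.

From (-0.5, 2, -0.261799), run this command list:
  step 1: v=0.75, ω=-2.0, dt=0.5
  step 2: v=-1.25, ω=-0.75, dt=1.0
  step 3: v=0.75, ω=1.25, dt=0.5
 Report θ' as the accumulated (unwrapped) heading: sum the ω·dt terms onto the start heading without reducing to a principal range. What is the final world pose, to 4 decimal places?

step 1: θ'=-1.2618 (R=-0.3750) → pose (-0.2398, 1.7518, -1.2618)
step 2: θ'=-2.0118 (R=1.6667) → pose (-0.1593, 2.9701, -2.0118)
step 3: θ'=-1.3868 (R=0.6000) → pose (-0.2066, 2.6042, -1.3868)

(-0.2066, 2.6042, -1.3868)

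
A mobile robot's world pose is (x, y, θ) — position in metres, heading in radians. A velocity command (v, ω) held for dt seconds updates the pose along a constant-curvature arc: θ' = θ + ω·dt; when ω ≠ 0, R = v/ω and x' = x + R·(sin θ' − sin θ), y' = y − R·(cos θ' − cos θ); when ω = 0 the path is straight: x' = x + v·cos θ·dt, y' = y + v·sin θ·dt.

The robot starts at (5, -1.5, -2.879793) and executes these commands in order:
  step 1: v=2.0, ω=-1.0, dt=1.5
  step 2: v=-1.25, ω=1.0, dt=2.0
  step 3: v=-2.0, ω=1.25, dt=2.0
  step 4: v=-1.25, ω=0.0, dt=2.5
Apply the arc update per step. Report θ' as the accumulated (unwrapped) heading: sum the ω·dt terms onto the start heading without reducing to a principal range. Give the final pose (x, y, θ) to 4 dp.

step 1: θ'=-4.3798 (R=-2.0000) → pose (2.5920, -0.2211, -4.3798)
step 2: θ'=-2.3798 (R=-1.2500) → pose (4.6362, -0.7175, -2.3798)
step 3: θ'=0.1202 (R=-1.6000) → pose (3.3400, 2.0287, 0.1202)
step 4: θ'=0.1202 (straight) → pose (0.2376, 1.6539, 0.1202)

(0.2376, 1.6539, 0.1202)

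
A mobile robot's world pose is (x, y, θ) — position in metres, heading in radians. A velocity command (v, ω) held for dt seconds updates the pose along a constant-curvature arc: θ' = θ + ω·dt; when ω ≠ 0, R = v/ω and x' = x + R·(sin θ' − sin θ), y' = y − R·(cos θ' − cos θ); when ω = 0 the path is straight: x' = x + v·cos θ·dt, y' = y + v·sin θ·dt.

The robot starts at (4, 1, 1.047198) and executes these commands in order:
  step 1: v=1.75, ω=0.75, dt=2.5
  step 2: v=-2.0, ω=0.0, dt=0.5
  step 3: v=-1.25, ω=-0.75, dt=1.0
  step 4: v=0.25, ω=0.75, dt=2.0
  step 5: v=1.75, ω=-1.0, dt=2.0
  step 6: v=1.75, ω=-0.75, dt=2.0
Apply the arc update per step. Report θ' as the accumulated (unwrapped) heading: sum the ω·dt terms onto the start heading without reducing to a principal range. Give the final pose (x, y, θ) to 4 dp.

step 1: θ'=2.9222 (R=2.3333) → pose (2.4871, 4.4441, 2.9222)
step 2: θ'=2.9222 (straight) → pose (3.4631, 4.2264, 2.9222)
step 3: θ'=2.1722 (R=1.6667) → pose (4.4746, 3.5427, 2.1722)
step 4: θ'=3.6722 (R=0.3333) → pose (4.0311, 3.6416, 3.6722)
step 5: θ'=1.6722 (R=-1.7500) → pose (1.4045, 4.9738, 1.6722)
step 6: θ'=0.1722 (R=-2.3333) → pose (3.3260, 7.5089, 0.1722)

(3.3260, 7.5089, 0.1722)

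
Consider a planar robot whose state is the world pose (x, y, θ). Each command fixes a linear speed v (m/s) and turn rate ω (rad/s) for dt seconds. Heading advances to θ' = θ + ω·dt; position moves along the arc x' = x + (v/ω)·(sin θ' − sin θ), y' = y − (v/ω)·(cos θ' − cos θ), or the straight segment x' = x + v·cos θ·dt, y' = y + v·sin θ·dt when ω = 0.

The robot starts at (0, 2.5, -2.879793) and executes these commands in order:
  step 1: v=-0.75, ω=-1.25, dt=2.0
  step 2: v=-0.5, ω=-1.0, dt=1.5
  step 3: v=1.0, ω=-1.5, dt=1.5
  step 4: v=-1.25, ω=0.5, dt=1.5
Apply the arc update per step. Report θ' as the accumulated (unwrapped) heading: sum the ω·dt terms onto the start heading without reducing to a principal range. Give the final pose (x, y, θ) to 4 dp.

step 1: θ'=-5.3798 (R=0.6000) → pose (0.6266, 1.5491, -5.3798)
step 2: θ'=-6.8798 (R=0.5000) → pose (-0.0471, 1.4449, -6.8798)
step 3: θ'=-9.1298 (R=-0.6667) → pose (-0.2278, 0.2556, -9.1298)
step 4: θ'=-8.3798 (R=-2.5000) → pose (1.2077, 1.3928, -8.3798)

(1.2077, 1.3928, -8.3798)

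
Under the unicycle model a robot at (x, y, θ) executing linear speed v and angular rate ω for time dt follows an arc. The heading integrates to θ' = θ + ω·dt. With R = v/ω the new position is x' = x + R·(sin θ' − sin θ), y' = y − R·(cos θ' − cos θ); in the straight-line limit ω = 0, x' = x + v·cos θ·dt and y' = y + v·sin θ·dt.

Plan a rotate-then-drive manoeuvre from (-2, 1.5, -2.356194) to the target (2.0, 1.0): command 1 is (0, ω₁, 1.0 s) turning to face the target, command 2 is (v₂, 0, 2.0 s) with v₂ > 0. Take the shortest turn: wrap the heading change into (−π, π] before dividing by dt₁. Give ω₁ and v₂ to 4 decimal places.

heading to target = atan2(1−1.5, 2−-2) = -0.1244
Δθ = wrap(-0.1244 − -2.3562) = 2.2318; ω₁ = Δθ/dt₁ = 2.2318
distance = √((2−-2)² + (1−1.5)²) = 4.0311; v₂ = distance/dt₂ = 2.0156

ω₁ = 2.2318, v₂ = 2.0156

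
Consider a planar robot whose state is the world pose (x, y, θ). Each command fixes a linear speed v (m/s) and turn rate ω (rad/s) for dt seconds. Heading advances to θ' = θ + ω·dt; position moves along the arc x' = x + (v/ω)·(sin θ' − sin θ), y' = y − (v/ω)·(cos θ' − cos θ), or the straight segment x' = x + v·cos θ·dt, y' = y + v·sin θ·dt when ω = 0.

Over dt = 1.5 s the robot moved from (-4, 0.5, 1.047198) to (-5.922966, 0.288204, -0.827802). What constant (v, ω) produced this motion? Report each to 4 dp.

Δθ = -0.827802 − 1.047198 = -1.875000
ω = Δθ/dt = -1.875000/1.5 = -1.2500
R = Δx/(sin θ' − sin θ) = 1.2000
v = R·ω = 1.2000·-1.2500 = -1.5000

v = -1.5000, ω = -1.2500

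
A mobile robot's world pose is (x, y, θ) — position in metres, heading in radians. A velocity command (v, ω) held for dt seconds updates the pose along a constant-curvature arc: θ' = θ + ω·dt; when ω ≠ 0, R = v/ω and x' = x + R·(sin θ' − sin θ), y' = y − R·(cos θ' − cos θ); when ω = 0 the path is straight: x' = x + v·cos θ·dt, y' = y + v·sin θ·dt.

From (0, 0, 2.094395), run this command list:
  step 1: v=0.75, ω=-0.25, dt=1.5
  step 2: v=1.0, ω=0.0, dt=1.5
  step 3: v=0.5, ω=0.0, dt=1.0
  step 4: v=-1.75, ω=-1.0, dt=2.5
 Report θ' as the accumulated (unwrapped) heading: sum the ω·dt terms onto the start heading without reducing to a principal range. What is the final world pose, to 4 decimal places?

step 1: θ'=1.7194 (R=-3.0000) → pose (-0.3689, 1.0558, 1.7194)
step 2: θ'=1.7194 (straight) → pose (-0.5909, 2.5393, 1.7194)
step 3: θ'=1.7194 (straight) → pose (-0.6650, 3.0338, 1.7194)
step 4: θ'=-0.7806 (R=1.7500) → pose (-3.6272, 1.5314, -0.7806)

(-3.6272, 1.5314, -0.7806)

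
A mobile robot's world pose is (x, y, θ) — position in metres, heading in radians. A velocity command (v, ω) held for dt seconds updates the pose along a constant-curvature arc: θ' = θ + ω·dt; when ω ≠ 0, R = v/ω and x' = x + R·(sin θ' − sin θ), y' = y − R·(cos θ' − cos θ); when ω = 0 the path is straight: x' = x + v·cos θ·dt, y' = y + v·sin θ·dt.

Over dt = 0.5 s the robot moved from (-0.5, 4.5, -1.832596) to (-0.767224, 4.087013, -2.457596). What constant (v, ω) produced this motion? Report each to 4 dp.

Δθ = -2.457596 − -1.832596 = -0.625000
ω = Δθ/dt = -0.625000/0.5 = -1.2500
R = −Δy/(cos θ' − cos θ) = -0.8000
v = R·ω = -0.8000·-1.2500 = 1.0000

v = 1.0000, ω = -1.2500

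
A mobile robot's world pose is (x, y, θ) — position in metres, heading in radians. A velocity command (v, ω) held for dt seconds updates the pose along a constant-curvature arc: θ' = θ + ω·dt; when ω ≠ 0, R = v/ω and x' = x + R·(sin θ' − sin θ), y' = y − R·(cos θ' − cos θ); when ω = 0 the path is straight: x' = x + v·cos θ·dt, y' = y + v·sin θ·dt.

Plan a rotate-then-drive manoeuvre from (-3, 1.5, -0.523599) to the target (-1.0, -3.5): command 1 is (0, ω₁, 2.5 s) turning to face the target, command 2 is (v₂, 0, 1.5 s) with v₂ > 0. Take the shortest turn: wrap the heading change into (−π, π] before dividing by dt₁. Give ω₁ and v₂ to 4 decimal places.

heading to target = atan2(-3.5−1.5, -1−-3) = -1.1903
Δθ = wrap(-1.1903 − -0.5236) = -0.6667; ω₁ = Δθ/dt₁ = -0.2667
distance = √((-1−-3)² + (-3.5−1.5)²) = 5.3852; v₂ = distance/dt₂ = 3.5901

ω₁ = -0.2667, v₂ = 3.5901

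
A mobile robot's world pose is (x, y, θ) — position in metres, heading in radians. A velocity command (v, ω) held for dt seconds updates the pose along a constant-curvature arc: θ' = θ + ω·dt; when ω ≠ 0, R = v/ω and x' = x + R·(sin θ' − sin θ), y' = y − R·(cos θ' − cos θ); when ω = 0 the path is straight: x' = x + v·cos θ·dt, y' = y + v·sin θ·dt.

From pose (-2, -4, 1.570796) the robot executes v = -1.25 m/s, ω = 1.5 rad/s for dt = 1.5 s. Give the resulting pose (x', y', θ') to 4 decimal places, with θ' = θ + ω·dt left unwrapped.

(-0.6432, -4.6484, 3.8208)

θ' = 1.5708 + 1.5·1.5 = 3.8208
R = v/ω = -1.25/1.5 = -0.8333
x' = -2 + -0.8333·(sin 3.8208 − sin 1.5708) = -0.6432
y' = -4 − -0.8333·(cos 3.8208 − cos 1.5708) = -4.6484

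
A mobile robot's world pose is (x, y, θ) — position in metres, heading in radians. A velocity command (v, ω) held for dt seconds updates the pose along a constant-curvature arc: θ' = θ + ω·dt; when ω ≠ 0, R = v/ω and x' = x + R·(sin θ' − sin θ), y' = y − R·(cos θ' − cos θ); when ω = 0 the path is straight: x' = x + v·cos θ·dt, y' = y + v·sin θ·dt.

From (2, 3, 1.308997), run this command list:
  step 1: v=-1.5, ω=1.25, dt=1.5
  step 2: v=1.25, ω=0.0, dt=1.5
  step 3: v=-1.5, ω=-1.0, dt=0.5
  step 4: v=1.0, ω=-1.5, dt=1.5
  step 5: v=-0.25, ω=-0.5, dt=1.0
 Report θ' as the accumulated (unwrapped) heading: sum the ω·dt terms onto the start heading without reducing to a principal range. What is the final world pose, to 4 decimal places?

(1.8339, 2.4157, -0.0660)

step 1: θ'=3.1840 (R=-1.2000) → pose (3.2100, 1.4905, 3.1840)
step 2: θ'=3.1840 (straight) → pose (1.3367, 1.4110, 3.1840)
step 3: θ'=2.6840 (R=1.5000) → pose (2.0629, 1.2580, 2.6840)
step 4: θ'=0.4340 (R=-0.6667) → pose (2.0771, 2.4610, 0.4340)
step 5: θ'=-0.0660 (R=0.5000) → pose (1.8339, 2.4157, -0.0660)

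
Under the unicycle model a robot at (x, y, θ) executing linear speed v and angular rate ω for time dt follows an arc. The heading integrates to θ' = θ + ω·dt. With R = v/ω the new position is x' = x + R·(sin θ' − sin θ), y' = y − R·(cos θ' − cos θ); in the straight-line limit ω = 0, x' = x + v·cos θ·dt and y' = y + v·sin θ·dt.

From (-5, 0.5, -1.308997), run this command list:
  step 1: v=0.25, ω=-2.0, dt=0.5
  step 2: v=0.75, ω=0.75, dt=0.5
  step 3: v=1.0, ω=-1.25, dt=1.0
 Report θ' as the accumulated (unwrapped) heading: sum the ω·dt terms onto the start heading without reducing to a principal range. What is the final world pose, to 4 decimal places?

(-6.0051, -0.4492, -3.1840)

step 1: θ'=-2.3090 (R=-0.1250) → pose (-5.0283, 0.3835, -2.3090)
step 2: θ'=-1.9340 (R=1.0000) → pose (-5.2234, 0.0658, -1.9340)
step 3: θ'=-3.1840 (R=-0.8000) → pose (-6.0051, -0.4492, -3.1840)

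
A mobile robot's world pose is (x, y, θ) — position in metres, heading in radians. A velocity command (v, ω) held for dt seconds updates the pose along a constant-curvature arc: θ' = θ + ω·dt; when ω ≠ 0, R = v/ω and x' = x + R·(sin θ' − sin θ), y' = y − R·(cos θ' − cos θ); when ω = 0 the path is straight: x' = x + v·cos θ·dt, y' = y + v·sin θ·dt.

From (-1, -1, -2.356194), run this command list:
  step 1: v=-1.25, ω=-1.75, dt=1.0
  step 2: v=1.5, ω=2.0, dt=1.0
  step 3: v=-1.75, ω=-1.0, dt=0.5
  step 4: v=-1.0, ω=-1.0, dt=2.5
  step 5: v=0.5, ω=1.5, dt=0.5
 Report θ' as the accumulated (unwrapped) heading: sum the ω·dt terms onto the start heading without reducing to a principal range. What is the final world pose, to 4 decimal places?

step 1: θ'=-4.1062 (R=0.7143) → pose (0.0921, -1.0981, -4.1062)
step 2: θ'=-2.1062 (R=0.7500) → pose (-1.1693, -1.1428, -2.1062)
step 3: θ'=-2.6062 (R=1.7500) → pose (-0.5570, -0.5305, -2.6062)
step 4: θ'=-5.1062 (R=1.0000) → pose (0.8766, -1.7743, -5.1062)
step 5: θ'=-4.3562 (R=0.3333) → pose (0.8812, -1.5301, -4.3562)

(0.8812, -1.5301, -4.3562)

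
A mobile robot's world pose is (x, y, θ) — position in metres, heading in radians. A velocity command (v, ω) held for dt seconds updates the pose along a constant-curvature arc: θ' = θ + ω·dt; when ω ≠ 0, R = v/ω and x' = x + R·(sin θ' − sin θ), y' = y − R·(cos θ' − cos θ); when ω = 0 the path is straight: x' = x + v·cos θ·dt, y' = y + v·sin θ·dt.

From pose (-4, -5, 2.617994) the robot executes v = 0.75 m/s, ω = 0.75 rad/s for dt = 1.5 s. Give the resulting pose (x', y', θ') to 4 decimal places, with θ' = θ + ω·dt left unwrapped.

(-5.0658, -5.0415, 3.7430)

θ' = 2.6180 + 0.75·1.5 = 3.7430
R = v/ω = 0.75/0.75 = 1.0000
x' = -4 + 1.0000·(sin 3.7430 − sin 2.6180) = -5.0658
y' = -5 − 1.0000·(cos 3.7430 − cos 2.6180) = -5.0415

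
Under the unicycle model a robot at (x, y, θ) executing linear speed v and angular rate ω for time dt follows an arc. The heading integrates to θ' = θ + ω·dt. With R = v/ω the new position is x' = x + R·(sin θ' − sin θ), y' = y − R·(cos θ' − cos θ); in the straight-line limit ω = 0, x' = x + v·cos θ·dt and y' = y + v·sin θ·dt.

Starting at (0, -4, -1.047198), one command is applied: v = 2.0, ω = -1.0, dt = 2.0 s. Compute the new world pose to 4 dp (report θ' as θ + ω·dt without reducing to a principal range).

θ' = -1.0472 + -1.0·2.0 = -3.0472
R = v/ω = 2.0/-1.0 = -2.0000
x' = 0 + -2.0000·(sin -3.0472 − sin -1.0472) = -1.5435
y' = -4 − -2.0000·(cos -3.0472 − cos -1.0472) = -6.9911

(-1.5435, -6.9911, -3.0472)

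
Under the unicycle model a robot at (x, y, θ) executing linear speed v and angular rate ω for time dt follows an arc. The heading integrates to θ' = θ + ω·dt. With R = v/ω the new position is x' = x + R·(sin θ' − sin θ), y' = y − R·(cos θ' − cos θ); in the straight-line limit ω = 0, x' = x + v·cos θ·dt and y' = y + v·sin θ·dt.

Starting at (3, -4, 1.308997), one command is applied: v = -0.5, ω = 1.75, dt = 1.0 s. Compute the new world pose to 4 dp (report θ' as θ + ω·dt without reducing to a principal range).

(3.2524, -4.3587, 3.0590)

θ' = 1.3090 + 1.75·1.0 = 3.0590
R = v/ω = -0.5/1.75 = -0.2857
x' = 3 + -0.2857·(sin 3.0590 − sin 1.3090) = 3.2524
y' = -4 − -0.2857·(cos 3.0590 − cos 1.3090) = -4.3587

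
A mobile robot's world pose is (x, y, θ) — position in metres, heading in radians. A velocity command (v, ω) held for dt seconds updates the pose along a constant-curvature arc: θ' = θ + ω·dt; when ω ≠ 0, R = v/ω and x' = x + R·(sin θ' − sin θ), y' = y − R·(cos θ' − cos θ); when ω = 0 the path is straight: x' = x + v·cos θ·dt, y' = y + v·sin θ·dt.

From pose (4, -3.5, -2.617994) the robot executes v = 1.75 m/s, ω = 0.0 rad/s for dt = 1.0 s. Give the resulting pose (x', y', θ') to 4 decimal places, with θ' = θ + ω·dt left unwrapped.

(2.4845, -4.3750, -2.6180)

θ' = -2.6180 + 0.0·1.0 = -2.6180
ω = 0 → straight: x' = 4 + 1.75·cos(-2.6180)·1.0 = 2.4845
y' = -3.5 + 1.75·sin(-2.6180)·1.0 = -4.3750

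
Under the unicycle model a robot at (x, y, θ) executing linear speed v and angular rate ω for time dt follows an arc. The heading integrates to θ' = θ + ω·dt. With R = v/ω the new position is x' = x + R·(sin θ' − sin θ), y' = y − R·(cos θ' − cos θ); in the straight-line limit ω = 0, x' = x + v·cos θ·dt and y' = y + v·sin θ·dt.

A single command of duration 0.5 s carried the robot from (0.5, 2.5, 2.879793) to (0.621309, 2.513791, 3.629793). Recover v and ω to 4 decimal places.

Δθ = 3.629793 − 2.879793 = 0.750000
ω = Δθ/dt = 0.750000/0.5 = 1.5000
R = Δx/(sin θ' − sin θ) = -0.1667
v = R·ω = -0.1667·1.5000 = -0.2500

v = -0.2500, ω = 1.5000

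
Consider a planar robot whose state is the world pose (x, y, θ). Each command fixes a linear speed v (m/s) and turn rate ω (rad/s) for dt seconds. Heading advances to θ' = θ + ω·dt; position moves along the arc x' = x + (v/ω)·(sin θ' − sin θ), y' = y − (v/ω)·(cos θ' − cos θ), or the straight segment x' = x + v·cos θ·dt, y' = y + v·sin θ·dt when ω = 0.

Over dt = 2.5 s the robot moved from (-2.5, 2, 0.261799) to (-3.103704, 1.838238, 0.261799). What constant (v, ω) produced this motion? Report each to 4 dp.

Δθ = 0.261799 − 0.261799 = 0.000000
ω = Δθ/dt = 0.000000/2.5 = 0.0000
ω = 0 → v = (Δx·cos θ + Δy·sin θ)/dt = -0.2500

v = -0.2500, ω = 0.0000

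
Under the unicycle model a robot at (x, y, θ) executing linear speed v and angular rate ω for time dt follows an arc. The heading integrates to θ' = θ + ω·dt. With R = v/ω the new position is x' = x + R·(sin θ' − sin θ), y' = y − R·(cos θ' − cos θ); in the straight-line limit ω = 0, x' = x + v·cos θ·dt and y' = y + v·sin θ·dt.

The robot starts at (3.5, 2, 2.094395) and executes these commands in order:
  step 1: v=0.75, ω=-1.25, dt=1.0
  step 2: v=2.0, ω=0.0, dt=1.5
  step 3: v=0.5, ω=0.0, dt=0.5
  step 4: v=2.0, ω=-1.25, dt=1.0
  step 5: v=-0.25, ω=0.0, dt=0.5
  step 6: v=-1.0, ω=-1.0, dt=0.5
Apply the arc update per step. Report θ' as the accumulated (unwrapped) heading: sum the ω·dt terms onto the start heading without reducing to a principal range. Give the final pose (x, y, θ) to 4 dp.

step 1: θ'=0.8444 (R=-0.6000) → pose (3.5711, 2.6985, 0.8444)
step 2: θ'=0.8444 (straight) → pose (5.5636, 4.9412, 0.8444)
step 3: θ'=0.8444 (straight) → pose (5.7297, 5.1281, 0.8444)
step 4: θ'=-0.4056 (R=-1.6000) → pose (7.5571, 5.5356, -0.4056)
step 5: θ'=-0.4056 (straight) → pose (7.4422, 5.5849, -0.4056)
step 6: θ'=-0.9056 (R=1.0000) → pose (7.0500, 5.8866, -0.9056)

(7.0500, 5.8866, -0.9056)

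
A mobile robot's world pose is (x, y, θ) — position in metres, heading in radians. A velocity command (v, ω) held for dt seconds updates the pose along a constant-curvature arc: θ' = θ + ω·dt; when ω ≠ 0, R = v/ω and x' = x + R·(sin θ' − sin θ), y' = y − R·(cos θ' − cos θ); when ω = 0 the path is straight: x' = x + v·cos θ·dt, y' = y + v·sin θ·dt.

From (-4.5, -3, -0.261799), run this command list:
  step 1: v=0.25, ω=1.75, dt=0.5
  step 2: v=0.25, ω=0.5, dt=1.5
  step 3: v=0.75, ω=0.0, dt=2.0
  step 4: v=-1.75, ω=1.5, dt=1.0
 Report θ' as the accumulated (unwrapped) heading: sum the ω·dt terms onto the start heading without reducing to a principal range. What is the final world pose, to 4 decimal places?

(-3.0491, -2.5674, 2.8632)

step 1: θ'=0.6132 (R=0.1429) → pose (-4.3808, -2.9788, 0.6132)
step 2: θ'=1.3632 (R=0.5000) → pose (-4.1793, -2.6730, 1.3632)
step 3: θ'=1.3632 (straight) → pose (-3.8701, -1.2052, 1.3632)
step 4: θ'=2.8632 (R=-1.1667) → pose (-3.0491, -2.5674, 2.8632)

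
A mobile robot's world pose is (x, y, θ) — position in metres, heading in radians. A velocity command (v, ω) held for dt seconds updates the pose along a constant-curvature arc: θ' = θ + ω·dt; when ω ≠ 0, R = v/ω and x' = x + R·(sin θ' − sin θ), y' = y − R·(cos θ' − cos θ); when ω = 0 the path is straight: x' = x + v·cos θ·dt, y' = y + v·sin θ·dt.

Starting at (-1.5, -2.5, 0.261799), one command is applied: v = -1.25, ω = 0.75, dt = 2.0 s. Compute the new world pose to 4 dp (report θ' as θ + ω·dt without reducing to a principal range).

(-2.7050, -4.4263, 1.7618)

θ' = 0.2618 + 0.75·2.0 = 1.7618
R = v/ω = -1.25/0.75 = -1.6667
x' = -1.5 + -1.6667·(sin 1.7618 − sin 0.2618) = -2.7050
y' = -2.5 − -1.6667·(cos 1.7618 − cos 0.2618) = -4.4263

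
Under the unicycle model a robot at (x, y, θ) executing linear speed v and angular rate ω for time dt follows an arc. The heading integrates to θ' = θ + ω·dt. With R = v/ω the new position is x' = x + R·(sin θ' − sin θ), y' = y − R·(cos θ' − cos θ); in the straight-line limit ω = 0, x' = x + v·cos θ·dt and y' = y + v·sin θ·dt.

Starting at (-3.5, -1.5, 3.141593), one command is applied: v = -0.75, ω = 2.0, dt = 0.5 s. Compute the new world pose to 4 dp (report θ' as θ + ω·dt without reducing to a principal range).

θ' = 3.1416 + 2.0·0.5 = 4.1416
R = v/ω = -0.75/2.0 = -0.3750
x' = -3.5 + -0.3750·(sin 4.1416 − sin 3.1416) = -3.1844
y' = -1.5 − -0.3750·(cos 4.1416 − cos 3.1416) = -1.3276

(-3.1844, -1.3276, 4.1416)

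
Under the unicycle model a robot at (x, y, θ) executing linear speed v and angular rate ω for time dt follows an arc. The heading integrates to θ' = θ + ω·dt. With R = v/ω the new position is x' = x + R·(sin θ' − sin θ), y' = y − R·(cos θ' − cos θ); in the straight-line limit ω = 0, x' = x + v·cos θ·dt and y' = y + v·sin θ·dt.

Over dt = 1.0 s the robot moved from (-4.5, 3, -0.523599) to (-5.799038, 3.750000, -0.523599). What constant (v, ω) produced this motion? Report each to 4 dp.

Δθ = -0.523599 − -0.523599 = 0.000000
ω = Δθ/dt = 0.000000/1.0 = 0.0000
ω = 0 → v = (Δx·cos θ + Δy·sin θ)/dt = -1.5000

v = -1.5000, ω = 0.0000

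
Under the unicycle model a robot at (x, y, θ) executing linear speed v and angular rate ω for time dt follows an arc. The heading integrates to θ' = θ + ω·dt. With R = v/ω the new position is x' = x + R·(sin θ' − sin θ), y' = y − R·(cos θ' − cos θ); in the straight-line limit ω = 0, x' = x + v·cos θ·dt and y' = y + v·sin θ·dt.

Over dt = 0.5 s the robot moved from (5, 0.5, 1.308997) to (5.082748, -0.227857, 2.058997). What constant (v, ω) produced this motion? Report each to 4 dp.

v = -1.5000, ω = 1.5000

Δθ = 2.058997 − 1.308997 = 0.750000
ω = Δθ/dt = 0.750000/0.5 = 1.5000
R = −Δy/(cos θ' − cos θ) = -1.0000
v = R·ω = -1.0000·1.5000 = -1.5000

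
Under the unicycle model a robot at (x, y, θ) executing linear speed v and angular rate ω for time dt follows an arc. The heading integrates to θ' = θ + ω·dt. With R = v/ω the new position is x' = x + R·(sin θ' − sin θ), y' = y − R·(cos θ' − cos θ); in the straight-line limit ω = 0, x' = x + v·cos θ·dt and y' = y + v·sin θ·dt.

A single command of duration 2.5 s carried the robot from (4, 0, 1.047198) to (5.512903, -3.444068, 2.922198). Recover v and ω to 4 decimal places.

Δθ = 2.922198 − 1.047198 = 1.875000
ω = Δθ/dt = 1.875000/2.5 = 0.7500
R = −Δy/(cos θ' − cos θ) = -2.3333
v = R·ω = -2.3333·0.7500 = -1.7500

v = -1.7500, ω = 0.7500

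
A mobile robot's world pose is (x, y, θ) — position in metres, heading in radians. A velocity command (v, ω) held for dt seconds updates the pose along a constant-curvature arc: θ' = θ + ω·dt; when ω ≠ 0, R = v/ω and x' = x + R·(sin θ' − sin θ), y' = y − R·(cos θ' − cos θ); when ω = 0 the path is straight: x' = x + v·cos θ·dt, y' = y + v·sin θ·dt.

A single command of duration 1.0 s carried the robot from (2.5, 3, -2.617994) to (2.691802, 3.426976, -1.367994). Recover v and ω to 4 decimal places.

Δθ = -1.367994 − -2.617994 = 1.250000
ω = Δθ/dt = 1.250000/1.0 = 1.2500
R = −Δy/(cos θ' − cos θ) = -0.4000
v = R·ω = -0.4000·1.2500 = -0.5000

v = -0.5000, ω = 1.2500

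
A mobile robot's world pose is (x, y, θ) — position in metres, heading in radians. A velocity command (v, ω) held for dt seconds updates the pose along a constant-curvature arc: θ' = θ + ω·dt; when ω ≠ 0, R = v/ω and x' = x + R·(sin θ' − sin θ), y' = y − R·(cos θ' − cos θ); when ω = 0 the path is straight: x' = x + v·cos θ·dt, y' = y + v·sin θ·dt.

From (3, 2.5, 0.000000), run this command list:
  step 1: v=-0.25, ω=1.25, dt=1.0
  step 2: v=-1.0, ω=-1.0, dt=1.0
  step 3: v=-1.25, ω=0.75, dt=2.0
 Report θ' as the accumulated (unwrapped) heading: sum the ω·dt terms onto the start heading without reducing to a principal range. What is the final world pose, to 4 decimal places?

(0.8810, -0.2025, 1.7500)

step 1: θ'=1.2500 (R=-0.2000) → pose (2.8102, 2.3631, 1.2500)
step 2: θ'=0.2500 (R=1.0000) → pose (2.1086, 1.7095, 0.2500)
step 3: θ'=1.7500 (R=-1.6667) → pose (0.8810, -0.2025, 1.7500)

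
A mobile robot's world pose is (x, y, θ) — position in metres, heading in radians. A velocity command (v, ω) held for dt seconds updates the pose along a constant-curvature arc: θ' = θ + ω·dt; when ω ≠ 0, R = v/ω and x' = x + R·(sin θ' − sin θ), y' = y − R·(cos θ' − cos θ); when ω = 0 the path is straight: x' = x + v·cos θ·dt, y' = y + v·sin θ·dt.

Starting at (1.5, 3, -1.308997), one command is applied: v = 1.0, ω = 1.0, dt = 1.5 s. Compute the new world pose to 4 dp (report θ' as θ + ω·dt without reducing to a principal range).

(2.6558, 2.2770, 0.1910)

θ' = -1.3090 + 1.0·1.5 = 0.1910
R = v/ω = 1.0/1.0 = 1.0000
x' = 1.5 + 1.0000·(sin 0.1910 − sin -1.3090) = 2.6558
y' = 3 − 1.0000·(cos 0.1910 − cos -1.3090) = 2.2770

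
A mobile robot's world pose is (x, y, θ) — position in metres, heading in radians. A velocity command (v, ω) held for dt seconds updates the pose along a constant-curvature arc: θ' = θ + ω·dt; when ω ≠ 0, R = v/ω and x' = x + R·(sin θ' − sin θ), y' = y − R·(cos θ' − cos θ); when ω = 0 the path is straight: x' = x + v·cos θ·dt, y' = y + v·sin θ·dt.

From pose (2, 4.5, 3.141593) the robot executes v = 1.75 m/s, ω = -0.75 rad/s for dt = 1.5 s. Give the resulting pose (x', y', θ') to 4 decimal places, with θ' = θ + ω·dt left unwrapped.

θ' = 3.1416 + -0.75·1.5 = 2.0166
R = v/ω = 1.75/-0.75 = -2.3333
x' = 2 + -2.3333·(sin 2.0166 − sin 3.1416) = -0.1053
y' = 4.5 − -2.3333·(cos 2.0166 − cos 3.1416) = 5.8273

(-0.1053, 5.8273, 2.0166)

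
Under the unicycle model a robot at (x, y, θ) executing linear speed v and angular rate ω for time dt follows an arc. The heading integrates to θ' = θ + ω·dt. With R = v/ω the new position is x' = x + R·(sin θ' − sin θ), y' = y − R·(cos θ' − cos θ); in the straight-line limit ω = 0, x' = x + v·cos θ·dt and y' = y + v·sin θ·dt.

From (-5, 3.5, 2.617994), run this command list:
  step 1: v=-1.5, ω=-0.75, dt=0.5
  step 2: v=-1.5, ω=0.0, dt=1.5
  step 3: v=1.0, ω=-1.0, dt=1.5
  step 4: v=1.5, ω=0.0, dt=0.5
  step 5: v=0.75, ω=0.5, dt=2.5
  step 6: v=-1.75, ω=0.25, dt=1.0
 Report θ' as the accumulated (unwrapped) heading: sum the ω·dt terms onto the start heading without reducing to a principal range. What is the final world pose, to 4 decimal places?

(-1.1140, 3.3481, 2.2430)

step 1: θ'=2.2430 (R=2.0000) → pose (-4.4351, 3.0134, 2.2430)
step 2: θ'=2.2430 (straight) → pose (-3.0340, 1.2528, 2.2430)
step 3: θ'=0.7430 (R=-1.0000) → pose (-2.9280, 2.6120, 0.7430)
step 4: θ'=0.7430 (straight) → pose (-2.3757, 3.1194, 0.7430)
step 5: θ'=1.9930 (R=1.5000) → pose (-2.0222, 4.8387, 1.9930)
step 6: θ'=2.2430 (R=-7.0000) → pose (-1.1140, 3.3481, 2.2430)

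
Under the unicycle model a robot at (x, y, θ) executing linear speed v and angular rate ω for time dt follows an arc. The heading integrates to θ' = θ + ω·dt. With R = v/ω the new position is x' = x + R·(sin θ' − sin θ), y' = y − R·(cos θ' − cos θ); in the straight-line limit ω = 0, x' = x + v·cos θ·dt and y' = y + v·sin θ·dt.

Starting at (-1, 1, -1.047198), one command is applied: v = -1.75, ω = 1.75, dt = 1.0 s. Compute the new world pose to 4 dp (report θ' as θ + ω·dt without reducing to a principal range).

(-2.5124, 1.2630, 0.7028)

θ' = -1.0472 + 1.75·1.0 = 0.7028
R = v/ω = -1.75/1.75 = -1.0000
x' = -1 + -1.0000·(sin 0.7028 − sin -1.0472) = -2.5124
y' = 1 − -1.0000·(cos 0.7028 − cos -1.0472) = 1.2630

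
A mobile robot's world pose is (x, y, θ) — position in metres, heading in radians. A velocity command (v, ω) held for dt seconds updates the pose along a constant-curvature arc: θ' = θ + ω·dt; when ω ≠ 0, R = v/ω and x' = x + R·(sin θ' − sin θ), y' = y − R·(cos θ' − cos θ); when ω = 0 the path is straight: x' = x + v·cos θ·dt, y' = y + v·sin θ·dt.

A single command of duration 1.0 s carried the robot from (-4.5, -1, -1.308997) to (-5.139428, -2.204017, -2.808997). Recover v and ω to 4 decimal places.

v = 1.5000, ω = -1.5000

Δθ = -2.808997 − -1.308997 = -1.500000
ω = Δθ/dt = -1.500000/1.0 = -1.5000
R = −Δy/(cos θ' − cos θ) = -1.0000
v = R·ω = -1.0000·-1.5000 = 1.5000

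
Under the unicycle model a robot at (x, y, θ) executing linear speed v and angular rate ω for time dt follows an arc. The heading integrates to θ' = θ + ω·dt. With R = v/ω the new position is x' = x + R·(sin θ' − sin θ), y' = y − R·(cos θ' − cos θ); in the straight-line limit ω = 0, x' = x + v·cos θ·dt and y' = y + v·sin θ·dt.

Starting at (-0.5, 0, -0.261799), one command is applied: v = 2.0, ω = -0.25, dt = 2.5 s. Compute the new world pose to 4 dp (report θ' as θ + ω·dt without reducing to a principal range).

θ' = -0.2618 + -0.25·2.5 = -0.8868
R = v/ω = 2.0/-0.25 = -8.0000
x' = -0.5 + -8.0000·(sin -0.8868 − sin -0.2618) = 3.6299
y' = 0 − -8.0000·(cos -0.8868 − cos -0.2618) = -2.6722

(3.6299, -2.6722, -0.8868)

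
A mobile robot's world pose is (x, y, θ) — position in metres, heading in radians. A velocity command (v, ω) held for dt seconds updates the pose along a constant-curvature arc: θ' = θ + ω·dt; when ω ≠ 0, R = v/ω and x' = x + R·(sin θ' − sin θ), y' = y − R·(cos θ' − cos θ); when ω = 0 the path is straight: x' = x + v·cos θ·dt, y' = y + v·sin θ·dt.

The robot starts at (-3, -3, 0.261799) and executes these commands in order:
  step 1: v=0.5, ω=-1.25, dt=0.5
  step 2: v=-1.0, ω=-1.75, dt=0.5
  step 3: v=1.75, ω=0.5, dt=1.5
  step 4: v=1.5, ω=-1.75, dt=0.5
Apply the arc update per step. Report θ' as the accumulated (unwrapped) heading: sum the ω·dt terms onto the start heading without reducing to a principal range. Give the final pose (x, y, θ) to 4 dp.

(-0.9882, -5.1936, -1.3632)

step 1: θ'=-0.3632 (R=-0.4000) → pose (-2.7544, -3.0125, -0.3632)
step 2: θ'=-1.2382 (R=0.5714) → pose (-3.0915, -2.6649, -1.2382)
step 3: θ'=-0.4882 (R=3.5000) → pose (-1.4249, -4.6133, -0.4882)
step 4: θ'=-1.3632 (R=-0.8571) → pose (-0.9882, -5.1936, -1.3632)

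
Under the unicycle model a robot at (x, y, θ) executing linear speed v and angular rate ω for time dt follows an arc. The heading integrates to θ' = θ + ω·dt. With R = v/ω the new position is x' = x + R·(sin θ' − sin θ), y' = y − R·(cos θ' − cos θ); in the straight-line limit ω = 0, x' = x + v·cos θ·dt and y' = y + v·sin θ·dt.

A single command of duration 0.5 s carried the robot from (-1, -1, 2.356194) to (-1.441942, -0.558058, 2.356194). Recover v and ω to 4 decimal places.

v = 1.2500, ω = 0.0000

Δθ = 2.356194 − 2.356194 = 0.000000
ω = Δθ/dt = 0.000000/0.5 = 0.0000
ω = 0 → v = (Δx·cos θ + Δy·sin θ)/dt = 1.2500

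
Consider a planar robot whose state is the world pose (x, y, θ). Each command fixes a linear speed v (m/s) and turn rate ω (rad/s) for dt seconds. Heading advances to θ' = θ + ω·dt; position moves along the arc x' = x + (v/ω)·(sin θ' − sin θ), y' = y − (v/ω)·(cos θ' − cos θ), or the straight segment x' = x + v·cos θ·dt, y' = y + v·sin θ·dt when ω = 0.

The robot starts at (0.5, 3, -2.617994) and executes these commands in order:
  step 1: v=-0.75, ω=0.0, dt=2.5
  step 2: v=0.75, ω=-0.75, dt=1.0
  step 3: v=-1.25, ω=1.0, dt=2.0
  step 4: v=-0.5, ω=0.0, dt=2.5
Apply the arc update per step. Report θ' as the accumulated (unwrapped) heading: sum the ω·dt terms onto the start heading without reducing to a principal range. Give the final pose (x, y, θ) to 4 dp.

step 1: θ'=-2.6180 (straight) → pose (2.1238, 3.9375, -2.6180)
step 2: θ'=-3.3680 (R=-1.0000) → pose (1.3993, 3.8290, -3.3680)
step 3: θ'=-1.3680 (R=-1.2500) → pose (2.9043, 5.2989, -1.3680)
step 4: θ'=-1.3680 (straight) → pose (2.6525, 6.5233, -1.3680)

(2.6525, 6.5233, -1.3680)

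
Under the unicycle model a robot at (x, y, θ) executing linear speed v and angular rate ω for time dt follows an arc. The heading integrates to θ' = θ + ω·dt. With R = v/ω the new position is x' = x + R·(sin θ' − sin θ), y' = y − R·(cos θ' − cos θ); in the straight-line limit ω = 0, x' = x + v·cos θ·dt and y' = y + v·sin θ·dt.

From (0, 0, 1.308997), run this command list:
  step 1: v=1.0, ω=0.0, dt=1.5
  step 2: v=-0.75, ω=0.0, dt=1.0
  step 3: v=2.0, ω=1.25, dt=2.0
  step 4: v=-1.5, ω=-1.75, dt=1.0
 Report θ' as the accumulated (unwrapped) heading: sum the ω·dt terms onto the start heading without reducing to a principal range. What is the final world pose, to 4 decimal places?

step 1: θ'=1.3090 (straight) → pose (0.3882, 1.4489, 1.3090)
step 2: θ'=1.3090 (straight) → pose (0.1941, 0.7244, 1.3090)
step 3: θ'=3.8090 (R=1.6000) → pose (-2.3417, 2.3952, 3.8090)
step 4: θ'=2.0590 (R=0.8571) → pose (-1.0541, 2.1240, 2.0590)

(-1.0541, 2.1240, 2.0590)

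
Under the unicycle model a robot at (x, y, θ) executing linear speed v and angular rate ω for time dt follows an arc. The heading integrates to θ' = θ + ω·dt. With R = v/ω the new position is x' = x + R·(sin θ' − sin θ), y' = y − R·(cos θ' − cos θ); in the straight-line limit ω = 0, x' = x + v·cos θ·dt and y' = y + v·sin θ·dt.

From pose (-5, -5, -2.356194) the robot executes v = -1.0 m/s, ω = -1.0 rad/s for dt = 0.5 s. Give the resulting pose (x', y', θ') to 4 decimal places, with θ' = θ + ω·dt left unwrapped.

(-4.5744, -4.7476, -2.8562)

θ' = -2.3562 + -1.0·0.5 = -2.8562
R = v/ω = -1.0/-1.0 = 1.0000
x' = -5 + 1.0000·(sin -2.8562 − sin -2.3562) = -4.5744
y' = -5 − 1.0000·(cos -2.8562 − cos -2.3562) = -4.7476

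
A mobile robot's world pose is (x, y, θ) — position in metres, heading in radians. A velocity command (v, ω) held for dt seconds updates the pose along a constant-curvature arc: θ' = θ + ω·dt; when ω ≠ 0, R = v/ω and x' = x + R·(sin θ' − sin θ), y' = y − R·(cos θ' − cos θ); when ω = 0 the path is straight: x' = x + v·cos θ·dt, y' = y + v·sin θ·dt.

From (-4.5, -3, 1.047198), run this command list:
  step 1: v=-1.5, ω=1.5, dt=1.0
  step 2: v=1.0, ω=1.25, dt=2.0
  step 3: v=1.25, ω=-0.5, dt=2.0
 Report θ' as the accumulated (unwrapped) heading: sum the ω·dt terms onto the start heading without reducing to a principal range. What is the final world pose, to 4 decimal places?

(-5.7918, -7.6186, 4.0472)

step 1: θ'=2.5472 (R=-1.0000) → pose (-4.1940, -4.3285, 2.5472)
step 2: θ'=5.0472 (R=0.8000) → pose (-5.3976, -5.2541, 5.0472)
step 3: θ'=4.0472 (R=-2.5000) → pose (-5.7918, -7.6186, 4.0472)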